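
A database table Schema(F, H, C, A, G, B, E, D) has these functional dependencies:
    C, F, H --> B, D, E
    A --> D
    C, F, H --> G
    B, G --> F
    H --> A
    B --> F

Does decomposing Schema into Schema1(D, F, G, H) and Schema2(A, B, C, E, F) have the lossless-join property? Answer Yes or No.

The shared attributes are {F} and {F}⁺ = {F}.
The closure covers neither Schema1 nor Schema2 entirely; the join is not lossless.

No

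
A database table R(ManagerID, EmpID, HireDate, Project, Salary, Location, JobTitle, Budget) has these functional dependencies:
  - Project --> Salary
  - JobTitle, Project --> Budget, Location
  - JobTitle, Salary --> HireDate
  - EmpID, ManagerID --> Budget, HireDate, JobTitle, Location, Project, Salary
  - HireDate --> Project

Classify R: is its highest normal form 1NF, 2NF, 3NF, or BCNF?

2NF

Candidate key: {EmpID, ManagerID}. Prime attributes: {EmpID, ManagerID}.
Project --> Salary: {Project}⁺ = {Project, Salary}, which is not all of the attributes, so the left side is not a superkey — BCNF is violated.
Project --> Salary has non-prime {Salary} on the right and a non-superkey on the left, so 3NF fails.
No proper subset of a key has a non-prime attribute in its closure, so there is no partial dependency; 2NF holds.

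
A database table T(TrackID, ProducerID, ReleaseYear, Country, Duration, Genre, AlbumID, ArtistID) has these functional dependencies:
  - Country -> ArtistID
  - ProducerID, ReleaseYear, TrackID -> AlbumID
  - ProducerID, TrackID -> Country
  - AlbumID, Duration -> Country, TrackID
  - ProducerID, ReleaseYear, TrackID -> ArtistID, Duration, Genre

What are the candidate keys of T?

{AlbumID, Duration, ProducerID, ReleaseYear}, {ProducerID, ReleaseYear, TrackID}

{ProducerID, ReleaseYear} never appear on the right of any FD, so every key must include all of them.
Closure of {ProducerID, ReleaseYear, TrackID} is {AlbumID, ArtistID, Country, Duration, Genre, ProducerID, ReleaseYear, TrackID}, the whole schema; {ProducerID, ReleaseYear, TrackID} is a candidate key.
Closure of {AlbumID, Duration, ProducerID, ReleaseYear} is {AlbumID, ArtistID, Country, Duration, Genre, ProducerID, ReleaseYear, TrackID}, the whole schema; {AlbumID, Duration, ProducerID, ReleaseYear} is a candidate key.
No proper subset of any of these is a key, and no other minimal superkey exists.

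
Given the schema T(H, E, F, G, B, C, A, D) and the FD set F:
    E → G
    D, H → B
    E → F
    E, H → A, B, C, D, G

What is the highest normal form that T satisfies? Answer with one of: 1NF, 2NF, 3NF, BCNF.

1NF

Candidate key: {E, H}. Prime attributes: {E, H}.
For E → G we have {E}⁺ = {E, F, G}; {E} is not a superkey, so BCNF fails.
E → G determines the non-prime attribute {G} from a non-superkey — 3NF is violated.
Since {E} ⊂ {E, H} and {E}⁺ ⊇ {F, G} with {F, G} non-prime, there is a partial dependency; 2NF fails.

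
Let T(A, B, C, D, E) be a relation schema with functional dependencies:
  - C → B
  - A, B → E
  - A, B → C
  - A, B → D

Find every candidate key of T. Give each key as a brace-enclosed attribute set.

{A} never appears on the right of any FD, so every key must include it.
{A, B} is a candidate key since {A, B}⁺ = {A, B, C, D, E} covers every attribute.
{A, C} is a candidate key since {A, C}⁺ = {A, B, C, D, E} covers every attribute.
These are minimal and exhaustive — every other superkey contains one of them.

{A, B}, {A, C}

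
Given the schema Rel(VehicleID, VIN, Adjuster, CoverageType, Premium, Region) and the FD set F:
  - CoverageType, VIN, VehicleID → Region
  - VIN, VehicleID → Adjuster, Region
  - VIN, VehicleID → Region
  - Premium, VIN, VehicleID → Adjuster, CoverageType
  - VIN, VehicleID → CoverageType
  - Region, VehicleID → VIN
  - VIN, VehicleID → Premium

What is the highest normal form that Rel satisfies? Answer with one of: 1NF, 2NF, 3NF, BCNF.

BCNF

Candidate keys: {Region, VehicleID}, {VIN, VehicleID}. Prime attributes: {Region, VIN, VehicleID}.
Each dependency's left side is a superkey — BCNF holds.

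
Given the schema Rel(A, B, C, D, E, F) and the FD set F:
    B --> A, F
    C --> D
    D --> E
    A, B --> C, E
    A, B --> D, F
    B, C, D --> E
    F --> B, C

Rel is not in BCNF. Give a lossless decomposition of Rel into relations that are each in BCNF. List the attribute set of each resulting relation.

{A, B, C, F}; {C, D}; {D, E}

Candidate keys of the original relation: {B}, {F}.
{A, B, C, D, E, F}: {C} determines {C, D, E} here but is not a superkey — split on C --> D, E, giving {C, D, E} and {A, B, C, F}.
{C, D, E}: {D} determines {D, E} here but is not a superkey — split on D --> E, giving {D, E} and {C, D}.
{D, E}: every determinant is a superkey — BCNF.
{C, D}: every determinant is a superkey — BCNF.
{A, B, C, F}: every determinant is a superkey — BCNF.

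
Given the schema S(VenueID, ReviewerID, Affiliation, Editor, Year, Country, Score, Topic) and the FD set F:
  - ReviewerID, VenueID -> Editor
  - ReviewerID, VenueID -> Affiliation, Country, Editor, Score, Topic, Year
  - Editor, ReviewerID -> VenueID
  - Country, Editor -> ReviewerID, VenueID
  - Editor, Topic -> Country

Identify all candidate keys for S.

{Country, Editor}, {Editor, ReviewerID}, {Editor, Topic}, {ReviewerID, VenueID}

{Country, Editor} is a candidate key since {Country, Editor}⁺ = {Affiliation, Country, Editor, ReviewerID, Score, Topic, VenueID, Year} covers every attribute.
{Editor, ReviewerID} is a candidate key since {Editor, ReviewerID}⁺ = {Affiliation, Country, Editor, ReviewerID, Score, Topic, VenueID, Year} covers every attribute.
{Editor, Topic} is a candidate key since {Editor, Topic}⁺ = {Affiliation, Country, Editor, ReviewerID, Score, Topic, VenueID, Year} covers every attribute.
{ReviewerID, VenueID} is a candidate key since {ReviewerID, VenueID}⁺ = {Affiliation, Country, Editor, ReviewerID, Score, Topic, VenueID, Year} covers every attribute.
No proper subset of any of these is a key, and no other minimal superkey exists.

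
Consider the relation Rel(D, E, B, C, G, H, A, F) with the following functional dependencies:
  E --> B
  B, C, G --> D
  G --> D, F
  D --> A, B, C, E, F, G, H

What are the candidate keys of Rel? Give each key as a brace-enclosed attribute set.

{D}, {G}

Closure of {D} is {A, B, C, D, E, F, G, H}, the whole schema; {D} is a candidate key.
Closure of {G} is {A, B, C, D, E, F, G, H}, the whole schema; {G} is a candidate key.
Any other superkey properly contains one of these, so there are no further candidate keys.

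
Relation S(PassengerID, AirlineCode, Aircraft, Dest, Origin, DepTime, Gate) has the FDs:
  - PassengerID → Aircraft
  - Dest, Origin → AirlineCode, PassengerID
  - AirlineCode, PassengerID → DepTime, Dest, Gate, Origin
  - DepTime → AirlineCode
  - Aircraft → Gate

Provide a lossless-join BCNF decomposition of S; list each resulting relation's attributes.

{Aircraft, Gate}; {Aircraft, PassengerID}; {AirlineCode, DepTime}; {DepTime, Dest, Origin, PassengerID}

Candidate keys of the original relation: {AirlineCode, PassengerID}, {DepTime, PassengerID}, {Dest, Origin}.
In {Aircraft, AirlineCode, DepTime, Dest, Gate, Origin, PassengerID}, {PassengerID} is not a superkey ({PassengerID}⁺ restricted to this set is {Aircraft, Gate, PassengerID}), so split on PassengerID → Aircraft, Gate into {Aircraft, Gate, PassengerID} and {AirlineCode, DepTime, Dest, Origin, PassengerID}.
In {Aircraft, Gate, PassengerID}, {Aircraft} is not a superkey ({Aircraft}⁺ restricted to this set is {Aircraft, Gate}), so split on Aircraft → Gate into {Aircraft, Gate} and {Aircraft, PassengerID}.
{Aircraft, Gate}: every determinant is a superkey — BCNF.
{Aircraft, PassengerID}: every determinant is a superkey — BCNF.
In {AirlineCode, DepTime, Dest, Origin, PassengerID}, {DepTime} is not a superkey ({DepTime}⁺ restricted to this set is {AirlineCode, DepTime}), so split on DepTime → AirlineCode into {AirlineCode, DepTime} and {DepTime, Dest, Origin, PassengerID}.
{AirlineCode, DepTime}: every determinant is a superkey — BCNF.
{DepTime, Dest, Origin, PassengerID}: every determinant is a superkey — BCNF.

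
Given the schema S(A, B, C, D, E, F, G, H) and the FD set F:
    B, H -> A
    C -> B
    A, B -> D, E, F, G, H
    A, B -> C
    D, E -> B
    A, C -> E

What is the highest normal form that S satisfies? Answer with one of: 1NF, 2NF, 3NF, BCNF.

3NF

Candidate keys: {A, B}, {A, C}, {A, D, E}, {B, H}, {C, H}, {D, E, H}. Prime attributes: {A, B, C, D, E, H}.
C -> B: {C}⁺ = {B, C}, which is not all of the attributes, so the left side is not a superkey — BCNF is violated.
Its right-hand attributes {B} are all prime, as are those of every other non-superkey FD — the relation is in 3NF.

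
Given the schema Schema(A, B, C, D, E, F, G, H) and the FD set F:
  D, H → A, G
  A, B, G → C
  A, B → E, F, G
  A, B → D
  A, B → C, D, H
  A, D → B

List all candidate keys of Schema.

{A, B}, {A, D}, {D, H}

{A, B}⁺ = {A, B, C, D, E, F, G, H} — all of the relation — so {A, B} is a candidate key.
{A, D}⁺ = {A, B, C, D, E, F, G, H} — all of the relation — so {A, D} is a candidate key.
{D, H}⁺ = {A, B, C, D, E, F, G, H} — all of the relation — so {D, H} is a candidate key.
These are minimal and exhaustive — every other superkey contains one of them.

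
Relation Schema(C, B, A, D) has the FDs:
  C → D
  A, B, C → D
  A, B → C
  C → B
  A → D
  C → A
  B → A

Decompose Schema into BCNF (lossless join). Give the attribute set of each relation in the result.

{A, B, C}; {A, D}

Candidate keys of the original relation: {B}, {C}.
In {A, B, C, D}, {A} is not a superkey ({A}⁺ restricted to this set is {A, D}), so split on A → D into {A, D} and {A, B, C}.
{A, D}: every determinant is a superkey — BCNF.
{A, B, C}: every determinant is a superkey — BCNF.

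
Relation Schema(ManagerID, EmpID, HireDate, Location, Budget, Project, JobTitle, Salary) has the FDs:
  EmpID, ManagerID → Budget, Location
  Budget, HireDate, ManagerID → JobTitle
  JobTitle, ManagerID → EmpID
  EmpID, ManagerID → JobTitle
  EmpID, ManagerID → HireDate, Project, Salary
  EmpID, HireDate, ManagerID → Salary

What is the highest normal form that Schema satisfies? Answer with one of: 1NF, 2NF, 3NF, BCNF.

Candidate keys: {Budget, HireDate, ManagerID}, {EmpID, ManagerID}, {JobTitle, ManagerID}. Prime attributes: {Budget, EmpID, HireDate, JobTitle, ManagerID}.
Each dependency's left side is a superkey — BCNF holds.

BCNF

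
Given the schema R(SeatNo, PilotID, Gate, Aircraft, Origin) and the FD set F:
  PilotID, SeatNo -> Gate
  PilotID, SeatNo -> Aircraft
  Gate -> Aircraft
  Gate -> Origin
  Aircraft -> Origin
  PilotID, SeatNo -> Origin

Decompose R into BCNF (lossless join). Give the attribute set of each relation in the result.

{Aircraft, Gate}; {Aircraft, Origin}; {Gate, PilotID, SeatNo}

Candidate key of the original relation: {PilotID, SeatNo}.
In {Aircraft, Gate, Origin, PilotID, SeatNo}, {Gate} is not a superkey ({Gate}⁺ restricted to this set is {Aircraft, Gate, Origin}), so split on Gate -> Aircraft, Origin into {Aircraft, Gate, Origin} and {Gate, PilotID, SeatNo}.
In {Aircraft, Gate, Origin}, {Aircraft} is not a superkey ({Aircraft}⁺ restricted to this set is {Aircraft, Origin}), so split on Aircraft -> Origin into {Aircraft, Origin} and {Aircraft, Gate}.
{Aircraft, Origin} has no BCNF violation.
{Aircraft, Gate} has no BCNF violation.
{Gate, PilotID, SeatNo} has no BCNF violation.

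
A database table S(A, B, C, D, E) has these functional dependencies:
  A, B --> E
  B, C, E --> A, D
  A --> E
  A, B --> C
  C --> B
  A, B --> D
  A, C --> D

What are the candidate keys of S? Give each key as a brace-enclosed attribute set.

Closure of {A, B} is {A, B, C, D, E}, the whole schema; {A, B} is a candidate key.
Closure of {A, C} is {A, B, C, D, E}, the whole schema; {A, C} is a candidate key.
Closure of {C, E} is {A, B, C, D, E}, the whole schema; {C, E} is a candidate key.
No proper subset of any of these is a key, and no other minimal superkey exists.

{A, B}, {A, C}, {C, E}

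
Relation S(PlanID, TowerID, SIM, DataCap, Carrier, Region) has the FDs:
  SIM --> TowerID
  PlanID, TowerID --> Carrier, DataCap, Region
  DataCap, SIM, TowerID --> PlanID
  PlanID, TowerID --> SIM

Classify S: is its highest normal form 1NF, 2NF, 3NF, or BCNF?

3NF

Candidate keys: {DataCap, SIM}, {PlanID, SIM}, {PlanID, TowerID}. Prime attributes: {DataCap, PlanID, SIM, TowerID}.
SIM --> TowerID breaks BCNF: {SIM}⁺ = {SIM, TowerID}, so {SIM} is not a superkey.
But every attribute on its right side ({TowerID}) is prime, and the same holds for every other non-superkey FD, so 3NF still holds.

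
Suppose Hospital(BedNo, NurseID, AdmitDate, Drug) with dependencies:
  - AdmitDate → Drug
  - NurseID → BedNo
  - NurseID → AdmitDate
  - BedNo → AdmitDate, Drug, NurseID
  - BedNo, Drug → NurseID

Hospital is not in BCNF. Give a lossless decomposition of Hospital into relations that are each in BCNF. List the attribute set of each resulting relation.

Candidate keys of the original relation: {BedNo}, {NurseID}.
Within {AdmitDate, BedNo, Drug, NurseID}: {AdmitDate}⁺ ∩ {AdmitDate, BedNo, Drug, NurseID} = {AdmitDate, Drug}, not the whole set, so AdmitDate → Drug violates BCNF; decompose into {AdmitDate, Drug} and {AdmitDate, BedNo, NurseID}.
{AdmitDate, Drug}: every determinant is a superkey — BCNF.
{AdmitDate, BedNo, NurseID}: every determinant is a superkey — BCNF.

{AdmitDate, BedNo, NurseID}; {AdmitDate, Drug}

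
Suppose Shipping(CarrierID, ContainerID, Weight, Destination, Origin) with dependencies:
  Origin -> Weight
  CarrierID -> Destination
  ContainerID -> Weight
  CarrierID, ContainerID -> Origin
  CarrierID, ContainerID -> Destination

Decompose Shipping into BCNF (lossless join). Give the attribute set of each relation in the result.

{CarrierID, ContainerID, Origin}; {CarrierID, Destination}; {Origin, Weight}

Candidate key of the original relation: {CarrierID, ContainerID}.
Within {CarrierID, ContainerID, Destination, Origin, Weight}: {Origin}⁺ ∩ {CarrierID, ContainerID, Destination, Origin, Weight} = {Origin, Weight}, not the whole set, so Origin -> Weight violates BCNF; decompose into {Origin, Weight} and {CarrierID, ContainerID, Destination, Origin}.
{Origin, Weight} is in BCNF.
Within {CarrierID, ContainerID, Destination, Origin}: {CarrierID}⁺ ∩ {CarrierID, ContainerID, Destination, Origin} = {CarrierID, Destination}, not the whole set, so CarrierID -> Destination violates BCNF; decompose into {CarrierID, Destination} and {CarrierID, ContainerID, Origin}.
{CarrierID, Destination} is in BCNF.
{CarrierID, ContainerID, Origin} is in BCNF.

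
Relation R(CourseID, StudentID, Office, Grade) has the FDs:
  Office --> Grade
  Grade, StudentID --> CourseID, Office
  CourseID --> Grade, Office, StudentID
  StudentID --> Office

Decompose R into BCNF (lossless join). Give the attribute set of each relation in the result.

Candidate keys of the original relation: {CourseID}, {StudentID}.
{CourseID, Grade, Office, StudentID}: {Office} determines {Grade, Office} here but is not a superkey — split on Office --> Grade, giving {Grade, Office} and {CourseID, Office, StudentID}.
{Grade, Office} is in BCNF.
{CourseID, Office, StudentID} is in BCNF.

{CourseID, Office, StudentID}; {Grade, Office}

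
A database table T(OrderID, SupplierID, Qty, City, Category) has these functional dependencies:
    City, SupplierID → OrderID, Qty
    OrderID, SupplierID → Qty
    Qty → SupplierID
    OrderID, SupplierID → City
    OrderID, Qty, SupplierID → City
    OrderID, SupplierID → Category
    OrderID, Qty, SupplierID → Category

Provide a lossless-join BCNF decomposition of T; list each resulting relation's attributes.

{Category, City, OrderID, Qty}; {Qty, SupplierID}

Candidate keys of the original relation: {City, Qty}, {City, SupplierID}, {OrderID, Qty}, {OrderID, SupplierID}.
{Category, City, OrderID, Qty, SupplierID}: {Qty} determines {Qty, SupplierID} here but is not a superkey — split on Qty → SupplierID, giving {Qty, SupplierID} and {Category, City, OrderID, Qty}.
{Qty, SupplierID} has no BCNF violation.
{Category, City, OrderID, Qty} has no BCNF violation.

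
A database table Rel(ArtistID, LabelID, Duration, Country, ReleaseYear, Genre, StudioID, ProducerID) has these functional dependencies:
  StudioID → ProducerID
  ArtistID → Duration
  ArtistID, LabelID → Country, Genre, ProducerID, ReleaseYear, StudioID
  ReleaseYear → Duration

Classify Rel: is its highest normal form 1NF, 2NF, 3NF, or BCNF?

Candidate key: {ArtistID, LabelID}. Prime attributes: {ArtistID, LabelID}.
StudioID → ProducerID breaks BCNF: {StudioID}⁺ = {ProducerID, StudioID}, so {StudioID} is not a superkey.
Because {ProducerID} is non-prime and the left side of StudioID → ProducerID is not a superkey, the relation is not in 3NF.
Since {ArtistID} ⊂ {ArtistID, LabelID} and {ArtistID}⁺ ⊇ {Duration} with {Duration} non-prime, there is a partial dependency; 2NF fails.

1NF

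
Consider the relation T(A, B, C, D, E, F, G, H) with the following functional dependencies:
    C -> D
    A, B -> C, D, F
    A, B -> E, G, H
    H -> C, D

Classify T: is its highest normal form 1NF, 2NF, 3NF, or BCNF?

Candidate key: {A, B}. Prime attributes: {A, B}.
C -> D breaks BCNF: {C}⁺ = {C, D}, so {C} is not a superkey.
C -> D has non-prime {D} on the right and a non-superkey on the left, so 3NF fails.
Checking every proper subset of each key, none determines a non-prime attribute — 2NF is satisfied.

2NF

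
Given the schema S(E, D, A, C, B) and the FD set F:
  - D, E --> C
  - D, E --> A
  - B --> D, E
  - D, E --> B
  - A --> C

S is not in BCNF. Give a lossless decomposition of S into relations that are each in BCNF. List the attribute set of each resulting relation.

Candidate keys of the original relation: {B}, {D, E}.
In {A, B, C, D, E}, {A} is not a superkey ({A}⁺ restricted to this set is {A, C}), so split on A --> C into {A, C} and {A, B, D, E}.
{A, C}: every determinant is a superkey — BCNF.
{A, B, D, E}: every determinant is a superkey — BCNF.

{A, B, D, E}; {A, C}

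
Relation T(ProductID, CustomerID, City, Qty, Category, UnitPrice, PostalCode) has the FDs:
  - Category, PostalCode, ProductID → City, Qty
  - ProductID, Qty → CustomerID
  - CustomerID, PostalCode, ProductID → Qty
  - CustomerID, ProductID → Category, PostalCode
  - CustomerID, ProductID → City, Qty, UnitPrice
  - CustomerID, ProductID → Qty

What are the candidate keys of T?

No FD produces {ProductID}, so it must be in every candidate key.
{CustomerID, ProductID} is a candidate key since {CustomerID, ProductID}⁺ = {Category, City, CustomerID, PostalCode, ProductID, Qty, UnitPrice} covers every attribute.
{ProductID, Qty} is a candidate key since {ProductID, Qty}⁺ = {Category, City, CustomerID, PostalCode, ProductID, Qty, UnitPrice} covers every attribute.
{Category, PostalCode, ProductID} is a candidate key since {Category, PostalCode, ProductID}⁺ = {Category, City, CustomerID, PostalCode, ProductID, Qty, UnitPrice} covers every attribute.
These are minimal and exhaustive — every other superkey contains one of them.

{Category, PostalCode, ProductID}, {CustomerID, ProductID}, {ProductID, Qty}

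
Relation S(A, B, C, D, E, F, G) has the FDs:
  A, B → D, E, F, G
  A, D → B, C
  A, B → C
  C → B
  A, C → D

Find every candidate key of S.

Attributes never on any right-hand side: {A} — every candidate key must contain it.
{A, B} is a candidate key since {A, B}⁺ = {A, B, C, D, E, F, G} covers every attribute.
{A, C} is a candidate key since {A, C}⁺ = {A, B, C, D, E, F, G} covers every attribute.
{A, D} is a candidate key since {A, D}⁺ = {A, B, C, D, E, F, G} covers every attribute.
These are minimal and exhaustive — every other superkey contains one of them.

{A, B}, {A, C}, {A, D}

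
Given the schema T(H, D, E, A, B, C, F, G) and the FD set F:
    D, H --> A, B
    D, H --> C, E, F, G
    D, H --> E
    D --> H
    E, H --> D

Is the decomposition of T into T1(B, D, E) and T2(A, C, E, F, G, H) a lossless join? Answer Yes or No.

No

The shared attributes are {E} and {E}⁺ = {E}.
The closure covers neither T1 nor T2 entirely; the join is not lossless.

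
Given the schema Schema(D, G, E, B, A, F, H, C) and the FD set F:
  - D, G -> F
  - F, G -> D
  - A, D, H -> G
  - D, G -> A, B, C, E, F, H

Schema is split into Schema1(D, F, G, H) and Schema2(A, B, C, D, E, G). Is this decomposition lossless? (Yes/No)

Yes

Common attributes: {D, G}; their closure is {A, B, C, D, E, F, G, H}.
This includes all of Schema1, so the common attributes are a superkey of Schema1 — the join is lossless.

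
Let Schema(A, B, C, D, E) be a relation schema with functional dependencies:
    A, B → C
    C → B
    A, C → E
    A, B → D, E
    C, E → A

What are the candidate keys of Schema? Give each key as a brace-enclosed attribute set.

{A, B}⁺ = {A, B, C, D, E} — all of the relation — so {A, B} is a candidate key.
{A, C}⁺ = {A, B, C, D, E} — all of the relation — so {A, C} is a candidate key.
{C, E}⁺ = {A, B, C, D, E} — all of the relation — so {C, E} is a candidate key.
Any other superkey properly contains one of these, so there are no further candidate keys.

{A, B}, {A, C}, {C, E}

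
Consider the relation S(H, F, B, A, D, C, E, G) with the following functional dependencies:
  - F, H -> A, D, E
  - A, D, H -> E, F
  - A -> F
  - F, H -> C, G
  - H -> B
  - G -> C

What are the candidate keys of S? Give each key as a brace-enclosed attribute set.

Attributes never on any right-hand side: {H} — every candidate key must contain it.
{A, H} is a candidate key since {A, H}⁺ = {A, B, C, D, E, F, G, H} covers every attribute.
{F, H} is a candidate key since {F, H}⁺ = {A, B, C, D, E, F, G, H} covers every attribute.
These are minimal and exhaustive — every other superkey contains one of them.

{A, H}, {F, H}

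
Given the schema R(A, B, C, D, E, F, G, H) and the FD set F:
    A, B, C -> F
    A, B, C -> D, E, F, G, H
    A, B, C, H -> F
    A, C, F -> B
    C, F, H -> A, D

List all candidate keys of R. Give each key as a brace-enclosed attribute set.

Attributes never on any right-hand side: {C} — every candidate key must contain it.
{A, B, C} is a candidate key since {A, B, C}⁺ = {A, B, C, D, E, F, G, H} covers every attribute.
{A, C, F} is a candidate key since {A, C, F}⁺ = {A, B, C, D, E, F, G, H} covers every attribute.
{C, F, H} is a candidate key since {C, F, H}⁺ = {A, B, C, D, E, F, G, H} covers every attribute.
Any other superkey properly contains one of these, so there are no further candidate keys.

{A, B, C}, {A, C, F}, {C, F, H}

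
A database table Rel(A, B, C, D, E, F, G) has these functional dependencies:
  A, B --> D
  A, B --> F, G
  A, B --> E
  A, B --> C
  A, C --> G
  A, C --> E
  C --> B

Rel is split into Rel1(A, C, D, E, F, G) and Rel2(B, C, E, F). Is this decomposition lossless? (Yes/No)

The shared attributes are {C, E, F} and {C, E, F}⁺ = {B, C, E, F}.
Since Rel2 ⊆ {B, C, E, F}, the intersection is a superkey of Rel2; the decomposition is lossless.

Yes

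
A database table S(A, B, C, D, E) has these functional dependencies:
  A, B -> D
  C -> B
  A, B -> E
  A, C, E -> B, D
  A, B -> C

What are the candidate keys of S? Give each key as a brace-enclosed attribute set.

{A} never appears on the right of any FD, so every key must include it.
{A, B} is a candidate key since {A, B}⁺ = {A, B, C, D, E} covers every attribute.
{A, C} is a candidate key since {A, C}⁺ = {A, B, C, D, E} covers every attribute.
These are minimal and exhaustive — every other superkey contains one of them.

{A, B}, {A, C}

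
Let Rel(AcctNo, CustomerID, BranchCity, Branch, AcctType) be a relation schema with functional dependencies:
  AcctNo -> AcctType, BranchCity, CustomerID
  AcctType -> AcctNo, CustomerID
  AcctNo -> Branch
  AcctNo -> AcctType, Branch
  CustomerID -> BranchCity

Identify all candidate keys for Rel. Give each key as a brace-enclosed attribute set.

{AcctNo}, {AcctType}

{AcctNo}⁺ = {AcctNo, AcctType, Branch, BranchCity, CustomerID} — all of the relation — so {AcctNo} is a candidate key.
{AcctType}⁺ = {AcctNo, AcctType, Branch, BranchCity, CustomerID} — all of the relation — so {AcctType} is a candidate key.
These are minimal and exhaustive — every other superkey contains one of them.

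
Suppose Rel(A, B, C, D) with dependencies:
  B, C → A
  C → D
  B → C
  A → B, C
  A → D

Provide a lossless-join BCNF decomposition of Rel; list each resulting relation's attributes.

{A, B, C}; {C, D}

Candidate keys of the original relation: {A}, {B}.
Within {A, B, C, D}: {C}⁺ ∩ {A, B, C, D} = {C, D}, not the whole set, so C → D violates BCNF; decompose into {C, D} and {A, B, C}.
{C, D}: every determinant is a superkey — BCNF.
{A, B, C}: every determinant is a superkey — BCNF.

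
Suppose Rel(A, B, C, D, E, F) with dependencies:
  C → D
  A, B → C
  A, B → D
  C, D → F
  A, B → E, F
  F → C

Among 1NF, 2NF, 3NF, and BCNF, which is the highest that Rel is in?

2NF

Candidate key: {A, B}. Prime attributes: {A, B}.
For C → D we have {C}⁺ = {C, D, F}; {C} is not a superkey, so BCNF fails.
C → D determines the non-prime attribute {D} from a non-superkey — 3NF is violated.
No proper subset of a key has a non-prime attribute in its closure, so there is no partial dependency; 2NF holds.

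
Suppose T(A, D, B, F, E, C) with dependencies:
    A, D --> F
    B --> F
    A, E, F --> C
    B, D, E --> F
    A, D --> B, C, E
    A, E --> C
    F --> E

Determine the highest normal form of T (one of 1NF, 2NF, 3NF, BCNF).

2NF

Candidate key: {A, D}. Prime attributes: {A, D}.
B --> F breaks BCNF: {B}⁺ = {B, E, F}, so {B} is not a superkey.
B --> F has non-prime {F} on the right and a non-superkey on the left, so 3NF fails.
Checking every proper subset of each key, none determines a non-prime attribute — 2NF is satisfied.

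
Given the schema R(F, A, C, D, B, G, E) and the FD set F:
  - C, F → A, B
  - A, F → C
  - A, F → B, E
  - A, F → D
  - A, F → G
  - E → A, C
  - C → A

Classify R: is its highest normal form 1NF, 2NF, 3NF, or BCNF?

3NF

Candidate keys: {A, F}, {C, F}, {E, F}. Prime attributes: {A, C, E, F}.
For E → A, C we have {E}⁺ = {A, C, E}; {E} is not a superkey, so BCNF fails.
Since {A, C} ⊆ prime attributes and every other non-superkey FD also has a prime right side, the schema is in 3NF.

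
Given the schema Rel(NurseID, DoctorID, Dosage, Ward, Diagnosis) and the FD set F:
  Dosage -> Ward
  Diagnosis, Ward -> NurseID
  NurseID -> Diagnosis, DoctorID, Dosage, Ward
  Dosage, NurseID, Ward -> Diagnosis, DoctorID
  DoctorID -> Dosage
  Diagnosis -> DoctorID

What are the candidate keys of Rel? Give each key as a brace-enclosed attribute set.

{Diagnosis}, {NurseID}

{Diagnosis}⁺ = {Diagnosis, DoctorID, Dosage, NurseID, Ward} — all of the relation — so {Diagnosis} is a candidate key.
{NurseID}⁺ = {Diagnosis, DoctorID, Dosage, NurseID, Ward} — all of the relation — so {NurseID} is a candidate key.
Any other superkey properly contains one of these, so there are no further candidate keys.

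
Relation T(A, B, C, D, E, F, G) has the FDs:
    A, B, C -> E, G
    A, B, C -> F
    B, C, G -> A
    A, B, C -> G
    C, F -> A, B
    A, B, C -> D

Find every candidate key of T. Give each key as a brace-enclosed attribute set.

{A, B, C}, {B, C, G}, {C, F}

{C} never appears on the right of any FD, so every key must include it.
{C, F}⁺ = {A, B, C, D, E, F, G} — all of the relation — so {C, F} is a candidate key.
{A, B, C}⁺ = {A, B, C, D, E, F, G} — all of the relation — so {A, B, C} is a candidate key.
{B, C, G}⁺ = {A, B, C, D, E, F, G} — all of the relation — so {B, C, G} is a candidate key.
Any other superkey properly contains one of these, so there are no further candidate keys.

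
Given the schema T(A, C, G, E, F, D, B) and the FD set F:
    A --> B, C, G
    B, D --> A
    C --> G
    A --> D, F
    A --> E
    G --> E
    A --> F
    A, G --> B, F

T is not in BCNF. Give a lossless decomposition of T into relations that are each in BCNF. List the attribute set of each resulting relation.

{A, B, C, D, F}; {C, G}; {E, G}

Candidate keys of the original relation: {A}, {B, D}.
{A, B, C, D, E, F, G}: {C} determines {C, E, G} here but is not a superkey — split on C --> E, G, giving {C, E, G} and {A, B, C, D, F}.
{C, E, G}: {G} determines {E, G} here but is not a superkey — split on G --> E, giving {E, G} and {C, G}.
{E, G} has no BCNF violation.
{C, G} has no BCNF violation.
{A, B, C, D, F} has no BCNF violation.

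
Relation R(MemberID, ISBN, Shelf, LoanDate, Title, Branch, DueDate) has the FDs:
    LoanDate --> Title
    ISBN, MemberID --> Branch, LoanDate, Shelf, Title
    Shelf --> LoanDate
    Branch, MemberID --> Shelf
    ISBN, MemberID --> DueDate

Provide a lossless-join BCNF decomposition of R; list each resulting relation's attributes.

Candidate key of the original relation: {ISBN, MemberID}.
Within {Branch, DueDate, ISBN, LoanDate, MemberID, Shelf, Title}: {LoanDate}⁺ ∩ {Branch, DueDate, ISBN, LoanDate, MemberID, Shelf, Title} = {LoanDate, Title}, not the whole set, so LoanDate --> Title violates BCNF; decompose into {LoanDate, Title} and {Branch, DueDate, ISBN, LoanDate, MemberID, Shelf}.
{LoanDate, Title} is in BCNF.
Within {Branch, DueDate, ISBN, LoanDate, MemberID, Shelf}: {Shelf}⁺ ∩ {Branch, DueDate, ISBN, LoanDate, MemberID, Shelf} = {LoanDate, Shelf}, not the whole set, so Shelf --> LoanDate violates BCNF; decompose into {LoanDate, Shelf} and {Branch, DueDate, ISBN, MemberID, Shelf}.
{LoanDate, Shelf} is in BCNF.
Within {Branch, DueDate, ISBN, MemberID, Shelf}: {Branch, MemberID}⁺ ∩ {Branch, DueDate, ISBN, MemberID, Shelf} = {Branch, MemberID, Shelf}, not the whole set, so Branch, MemberID --> Shelf violates BCNF; decompose into {Branch, MemberID, Shelf} and {Branch, DueDate, ISBN, MemberID}.
{Branch, MemberID, Shelf} is in BCNF.
{Branch, DueDate, ISBN, MemberID} is in BCNF.

{Branch, DueDate, ISBN, MemberID}; {Branch, MemberID, Shelf}; {LoanDate, Shelf}; {LoanDate, Title}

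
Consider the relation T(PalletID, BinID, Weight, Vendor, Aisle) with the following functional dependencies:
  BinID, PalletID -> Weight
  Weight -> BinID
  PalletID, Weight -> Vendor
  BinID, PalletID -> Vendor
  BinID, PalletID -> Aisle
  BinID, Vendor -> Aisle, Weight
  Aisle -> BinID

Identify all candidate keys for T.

{PalletID} never appears on the right of any FD, so every key must include it.
{Aisle, PalletID}⁺ = {Aisle, BinID, PalletID, Vendor, Weight}, which is every attribute, so {Aisle, PalletID} is a candidate key.
{BinID, PalletID}⁺ = {Aisle, BinID, PalletID, Vendor, Weight}, which is every attribute, so {BinID, PalletID} is a candidate key.
{PalletID, Weight}⁺ = {Aisle, BinID, PalletID, Vendor, Weight}, which is every attribute, so {PalletID, Weight} is a candidate key.
No proper subset of any of these is a key, and no other minimal superkey exists.

{Aisle, PalletID}, {BinID, PalletID}, {PalletID, Weight}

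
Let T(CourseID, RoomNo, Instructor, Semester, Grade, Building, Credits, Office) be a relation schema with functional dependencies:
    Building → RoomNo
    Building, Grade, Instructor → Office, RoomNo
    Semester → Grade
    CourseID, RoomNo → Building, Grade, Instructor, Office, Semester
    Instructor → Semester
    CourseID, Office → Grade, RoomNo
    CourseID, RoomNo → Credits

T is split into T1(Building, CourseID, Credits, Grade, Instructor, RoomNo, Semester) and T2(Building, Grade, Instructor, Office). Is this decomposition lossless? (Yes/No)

Yes

The shared attributes are {Building, Grade, Instructor} and {Building, Grade, Instructor}⁺ = {Building, Grade, Instructor, Office, RoomNo, Semester}.
T2 is contained in that closure, so T1 ∩ T2 → T2 holds and the join is lossless.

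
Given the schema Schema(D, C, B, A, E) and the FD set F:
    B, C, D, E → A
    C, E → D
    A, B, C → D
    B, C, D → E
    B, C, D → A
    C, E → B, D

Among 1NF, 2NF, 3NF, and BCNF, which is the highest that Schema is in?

Candidate keys: {A, B, C}, {B, C, D}, {C, E}. Prime attributes: {A, B, C, D, E}.
Each dependency's left side is a superkey — BCNF holds.

BCNF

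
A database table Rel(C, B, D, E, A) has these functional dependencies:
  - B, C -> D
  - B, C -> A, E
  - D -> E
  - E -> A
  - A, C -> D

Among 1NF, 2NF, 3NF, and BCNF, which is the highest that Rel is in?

Candidate key: {B, C}. Prime attributes: {B, C}.
D -> E: {D}⁺ = {A, D, E}, which is not all of the attributes, so the left side is not a superkey — BCNF is violated.
Because {E} is non-prime and the left side of D -> E is not a superkey, the relation is not in 3NF.
Checking every proper subset of each key, none determines a non-prime attribute — 2NF is satisfied.

2NF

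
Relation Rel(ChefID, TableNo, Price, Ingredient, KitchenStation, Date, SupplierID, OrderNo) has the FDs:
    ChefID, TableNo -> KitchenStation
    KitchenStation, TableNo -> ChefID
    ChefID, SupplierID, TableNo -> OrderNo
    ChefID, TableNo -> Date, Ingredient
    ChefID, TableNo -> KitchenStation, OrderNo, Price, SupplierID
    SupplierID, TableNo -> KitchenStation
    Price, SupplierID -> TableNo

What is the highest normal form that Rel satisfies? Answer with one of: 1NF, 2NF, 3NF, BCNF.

Candidate keys: {ChefID, TableNo}, {KitchenStation, TableNo}, {Price, SupplierID}, {SupplierID, TableNo}. Prime attributes: {ChefID, KitchenStation, Price, SupplierID, TableNo}.
The left-hand side of every FD is a superkey, so BCNF is satisfied.

BCNF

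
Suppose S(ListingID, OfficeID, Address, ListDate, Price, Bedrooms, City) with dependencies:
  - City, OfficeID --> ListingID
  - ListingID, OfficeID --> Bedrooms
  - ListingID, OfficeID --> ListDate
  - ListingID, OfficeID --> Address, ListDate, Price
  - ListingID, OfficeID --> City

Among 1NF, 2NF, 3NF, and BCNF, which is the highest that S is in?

BCNF

Candidate keys: {City, OfficeID}, {ListingID, OfficeID}. Prime attributes: {City, ListingID, OfficeID}.
The left-hand side of every FD is a superkey, so BCNF is satisfied.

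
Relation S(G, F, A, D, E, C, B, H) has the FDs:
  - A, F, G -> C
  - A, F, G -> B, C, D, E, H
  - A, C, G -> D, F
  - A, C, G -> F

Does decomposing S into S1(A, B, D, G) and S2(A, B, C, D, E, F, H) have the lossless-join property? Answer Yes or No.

No

S1 ∩ S2 = {A, B, D}; its closure under F is {A, B, D}.
S1 ⊄ {A, B, D} and S2 ⊄ {A, B, D}, so the split is lossy.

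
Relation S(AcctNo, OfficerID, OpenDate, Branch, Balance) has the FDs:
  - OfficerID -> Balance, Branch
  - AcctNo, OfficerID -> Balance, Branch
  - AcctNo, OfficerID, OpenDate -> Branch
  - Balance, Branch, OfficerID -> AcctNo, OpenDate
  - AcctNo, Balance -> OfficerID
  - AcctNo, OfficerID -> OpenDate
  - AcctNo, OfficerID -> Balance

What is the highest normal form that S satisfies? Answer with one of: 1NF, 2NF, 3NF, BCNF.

Candidate keys: {AcctNo, Balance}, {OfficerID}. Prime attributes: {AcctNo, Balance, OfficerID}.
The left-hand side of every FD is a superkey, so BCNF is satisfied.

BCNF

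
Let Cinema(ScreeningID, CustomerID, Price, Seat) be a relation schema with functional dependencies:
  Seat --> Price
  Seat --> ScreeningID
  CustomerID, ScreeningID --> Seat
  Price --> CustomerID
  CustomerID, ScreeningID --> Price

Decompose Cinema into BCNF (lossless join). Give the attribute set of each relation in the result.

{CustomerID, Price}; {Price, ScreeningID, Seat}

Candidate keys of the original relation: {CustomerID, ScreeningID}, {Price, ScreeningID}, {Seat}.
{CustomerID, Price, ScreeningID, Seat}: {Price} determines {CustomerID, Price} here but is not a superkey — split on Price --> CustomerID, giving {CustomerID, Price} and {Price, ScreeningID, Seat}.
{CustomerID, Price}: every determinant is a superkey — BCNF.
{Price, ScreeningID, Seat}: every determinant is a superkey — BCNF.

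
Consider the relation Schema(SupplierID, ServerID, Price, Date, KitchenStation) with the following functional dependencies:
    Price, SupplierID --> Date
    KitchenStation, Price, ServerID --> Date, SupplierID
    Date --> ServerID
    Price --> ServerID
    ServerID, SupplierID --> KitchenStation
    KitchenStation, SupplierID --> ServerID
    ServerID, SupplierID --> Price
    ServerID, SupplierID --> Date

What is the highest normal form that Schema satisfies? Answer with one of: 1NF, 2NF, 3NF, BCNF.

3NF

Candidate keys: {Date, SupplierID}, {KitchenStation, Price}, {KitchenStation, SupplierID}, {Price, SupplierID}, {ServerID, SupplierID}. Prime attributes: {Date, KitchenStation, Price, ServerID, SupplierID}.
Date --> ServerID breaks BCNF: {Date}⁺ = {Date, ServerID}, so {Date} is not a superkey.
But every attribute on its right side ({ServerID}) is prime, and the same holds for every other non-superkey FD, so 3NF still holds.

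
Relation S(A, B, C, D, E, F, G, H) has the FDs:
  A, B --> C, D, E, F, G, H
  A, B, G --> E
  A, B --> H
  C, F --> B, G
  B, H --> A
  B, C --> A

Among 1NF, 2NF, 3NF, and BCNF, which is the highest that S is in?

Candidate keys: {A, B}, {B, C}, {B, H}, {C, F}. Prime attributes: {A, B, C, F, H}.
The left-hand side of every FD is a superkey, so BCNF is satisfied.

BCNF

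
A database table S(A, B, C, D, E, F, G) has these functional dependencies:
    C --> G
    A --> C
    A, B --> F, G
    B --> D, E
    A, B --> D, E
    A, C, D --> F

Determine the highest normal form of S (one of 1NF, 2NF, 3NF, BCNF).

Candidate key: {A, B}. Prime attributes: {A, B}.
C --> G: {C}⁺ = {C, G}, which is not all of the attributes, so the left side is not a superkey — BCNF is violated.
Because {G} is non-prime and the left side of C --> G is not a superkey, the relation is not in 3NF.
{A} is a proper subset of the key {A, B}, and {A}⁺ contains the non-prime attributes {C, G} — a partial dependency, so 2NF is violated.

1NF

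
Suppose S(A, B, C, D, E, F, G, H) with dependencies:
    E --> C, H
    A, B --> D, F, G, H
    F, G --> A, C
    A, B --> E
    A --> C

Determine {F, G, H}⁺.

{A, C, F, G, H}

Start with {F, G, H}.
F, G --> A, C applies; add {A, C} → now {A, C, F, G, H}.
No further FD applies.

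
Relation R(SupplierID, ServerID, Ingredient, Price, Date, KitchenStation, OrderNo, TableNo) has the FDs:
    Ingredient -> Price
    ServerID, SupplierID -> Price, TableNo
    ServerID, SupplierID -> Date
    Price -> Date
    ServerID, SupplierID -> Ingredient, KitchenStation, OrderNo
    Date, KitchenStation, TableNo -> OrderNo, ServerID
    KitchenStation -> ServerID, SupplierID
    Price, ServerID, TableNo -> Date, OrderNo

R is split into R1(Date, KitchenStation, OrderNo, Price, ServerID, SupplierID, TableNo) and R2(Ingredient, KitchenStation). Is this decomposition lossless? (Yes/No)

Yes

The shared attributes are {KitchenStation} and {KitchenStation}⁺ = {Date, Ingredient, KitchenStation, OrderNo, Price, ServerID, SupplierID, TableNo}.
R1 is contained in that closure, so R1 ∩ R2 -> R1 holds and the join is lossless.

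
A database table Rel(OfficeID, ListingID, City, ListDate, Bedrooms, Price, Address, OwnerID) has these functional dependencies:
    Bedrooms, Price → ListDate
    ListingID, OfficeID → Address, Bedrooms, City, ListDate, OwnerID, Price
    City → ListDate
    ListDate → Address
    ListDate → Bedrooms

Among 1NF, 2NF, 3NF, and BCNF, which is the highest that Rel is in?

2NF

Candidate key: {ListingID, OfficeID}. Prime attributes: {ListingID, OfficeID}.
For Bedrooms, Price → ListDate we have {Bedrooms, Price}⁺ = {Address, Bedrooms, ListDate, Price}; {Bedrooms, Price} is not a superkey, so BCNF fails.
Because {ListDate} is non-prime and the left side of Bedrooms, Price → ListDate is not a superkey, the relation is not in 3NF.
Checking every proper subset of each key, none determines a non-prime attribute — 2NF is satisfied.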